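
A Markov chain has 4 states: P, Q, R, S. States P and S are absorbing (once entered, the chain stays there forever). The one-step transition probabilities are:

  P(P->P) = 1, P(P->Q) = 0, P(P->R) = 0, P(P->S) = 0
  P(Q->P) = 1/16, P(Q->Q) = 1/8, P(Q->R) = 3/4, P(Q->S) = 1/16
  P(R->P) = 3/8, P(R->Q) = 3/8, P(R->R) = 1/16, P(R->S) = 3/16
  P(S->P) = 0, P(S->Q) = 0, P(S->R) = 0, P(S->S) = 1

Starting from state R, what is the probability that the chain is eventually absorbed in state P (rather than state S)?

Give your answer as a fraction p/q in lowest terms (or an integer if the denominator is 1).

Let a_i = P(absorbed in P | start in state i).
Boundary conditions: a_P = 1, a_S = 0.
For each transient state i, a_i = sum_j P(i->j) * a_j:
  a_Q = 1/16*a_P + 1/8*a_Q + 3/4*a_R + 1/16*a_S
  a_R = 3/8*a_P + 3/8*a_Q + 1/16*a_R + 3/16*a_S

Substituting a_P = 1 and a_S = 0, rearrange to (I - Q) a = r where r[i] = P(i -> P):
  [7/8, -3/4] . (a_Q, a_R) = 1/16
  [-3/8, 15/16] . (a_Q, a_R) = 3/8

Solving yields:
  a_Q = 29/46
  a_R = 15/23

Starting state is R, so the absorption probability is a_R = 15/23.

Answer: 15/23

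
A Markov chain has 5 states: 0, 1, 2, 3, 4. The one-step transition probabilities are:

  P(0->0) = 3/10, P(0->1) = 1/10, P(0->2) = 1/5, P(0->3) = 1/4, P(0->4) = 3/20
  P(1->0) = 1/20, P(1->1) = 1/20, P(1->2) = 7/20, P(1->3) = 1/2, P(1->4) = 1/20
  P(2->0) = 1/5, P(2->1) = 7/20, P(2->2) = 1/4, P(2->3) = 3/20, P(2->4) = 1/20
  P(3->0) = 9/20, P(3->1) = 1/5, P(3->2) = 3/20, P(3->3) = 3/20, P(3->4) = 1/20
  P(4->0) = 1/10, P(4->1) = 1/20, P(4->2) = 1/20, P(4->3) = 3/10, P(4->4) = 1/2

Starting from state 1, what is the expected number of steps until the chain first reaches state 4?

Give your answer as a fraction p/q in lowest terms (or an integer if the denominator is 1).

Answer: 187700/14147

Derivation:
Let h_i = expected steps to first reach 4 from state i.
Boundary: h_4 = 0.
First-step equations for the other states:
  h_0 = 1 + 3/10*h_0 + 1/10*h_1 + 1/5*h_2 + 1/4*h_3 + 3/20*h_4
  h_1 = 1 + 1/20*h_0 + 1/20*h_1 + 7/20*h_2 + 1/2*h_3 + 1/20*h_4
  h_2 = 1 + 1/5*h_0 + 7/20*h_1 + 1/4*h_2 + 3/20*h_3 + 1/20*h_4
  h_3 = 1 + 9/20*h_0 + 1/5*h_1 + 3/20*h_2 + 3/20*h_3 + 1/20*h_4

Substituting h_4 = 0 and rearranging gives the linear system (I - Q) h = 1:
  [7/10, -1/10, -1/5, -1/4] . (h_0, h_1, h_2, h_3) = 1
  [-1/20, 19/20, -7/20, -1/2] . (h_0, h_1, h_2, h_3) = 1
  [-1/5, -7/20, 3/4, -3/20] . (h_0, h_1, h_2, h_3) = 1
  [-9/20, -1/5, -3/20, 17/20] . (h_0, h_1, h_2, h_3) = 1

Solving yields:
  h_0 = 23580/2021
  h_1 = 187700/14147
  h_2 = 186700/14147
  h_3 = 181140/14147

Starting state is 1, so the expected hitting time is h_1 = 187700/14147.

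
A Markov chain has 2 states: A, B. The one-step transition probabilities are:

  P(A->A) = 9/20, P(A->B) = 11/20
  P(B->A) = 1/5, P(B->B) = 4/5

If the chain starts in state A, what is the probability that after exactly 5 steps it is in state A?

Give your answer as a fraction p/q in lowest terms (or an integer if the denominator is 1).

Computing P^5 by repeated multiplication:
P^1 =
  A: [9/20, 11/20]
  B: [1/5, 4/5]
P^2 =
  A: [5/16, 11/16]
  B: [1/4, 3/4]
P^3 =
  A: [89/320, 231/320]
  B: [21/80, 59/80]
P^4 =
  A: [69/256, 187/256]
  B: [17/64, 47/64]
P^5 =
  A: [1369/5120, 3751/5120]
  B: [341/1280, 939/1280]

(P^5)[A -> A] = 1369/5120

Answer: 1369/5120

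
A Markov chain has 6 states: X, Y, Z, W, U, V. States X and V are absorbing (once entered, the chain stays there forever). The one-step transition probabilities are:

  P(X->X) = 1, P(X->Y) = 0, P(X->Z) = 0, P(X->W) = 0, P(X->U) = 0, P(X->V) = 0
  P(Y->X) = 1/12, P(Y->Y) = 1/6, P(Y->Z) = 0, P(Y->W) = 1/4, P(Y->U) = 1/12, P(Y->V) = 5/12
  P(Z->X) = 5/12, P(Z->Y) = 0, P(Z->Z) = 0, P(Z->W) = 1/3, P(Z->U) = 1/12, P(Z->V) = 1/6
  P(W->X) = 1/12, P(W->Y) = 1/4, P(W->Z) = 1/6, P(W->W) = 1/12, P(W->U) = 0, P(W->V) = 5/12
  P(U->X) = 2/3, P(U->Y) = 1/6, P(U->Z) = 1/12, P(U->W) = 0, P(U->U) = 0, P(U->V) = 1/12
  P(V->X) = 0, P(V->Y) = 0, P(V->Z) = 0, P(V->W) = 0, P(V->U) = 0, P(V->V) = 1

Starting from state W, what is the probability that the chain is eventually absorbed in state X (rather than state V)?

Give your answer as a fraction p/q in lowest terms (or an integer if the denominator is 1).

Let a_i = P(absorbed in X | start in state i).
Boundary conditions: a_X = 1, a_V = 0.
For each transient state i, a_i = sum_j P(i->j) * a_j:
  a_Y = 1/12*a_X + 1/6*a_Y + 0*a_Z + 1/4*a_W + 1/12*a_U + 5/12*a_V
  a_Z = 5/12*a_X + 0*a_Y + 0*a_Z + 1/3*a_W + 1/12*a_U + 1/6*a_V
  a_W = 1/12*a_X + 1/4*a_Y + 1/6*a_Z + 1/12*a_W + 0*a_U + 5/12*a_V
  a_U = 2/3*a_X + 1/6*a_Y + 1/12*a_Z + 0*a_W + 0*a_U + 1/12*a_V

Substituting a_X = 1 and a_V = 0, rearrange to (I - Q) a = r where r[i] = P(i -> X):
  [5/6, 0, -1/4, -1/12] . (a_Y, a_Z, a_W, a_U) = 1/12
  [0, 1, -1/3, -1/12] . (a_Y, a_Z, a_W, a_U) = 5/12
  [-1/4, -1/6, 11/12, 0] . (a_Y, a_Z, a_W, a_U) = 1/12
  [-1/6, -1/12, 0, 1] . (a_Y, a_Z, a_W, a_U) = 2/3

Solving yields:
  a_Y = 3365/13211
  a_Z = 7498/13211
  a_W = 3482/13211
  a_U = 9993/13211

Starting state is W, so the absorption probability is a_W = 3482/13211.

Answer: 3482/13211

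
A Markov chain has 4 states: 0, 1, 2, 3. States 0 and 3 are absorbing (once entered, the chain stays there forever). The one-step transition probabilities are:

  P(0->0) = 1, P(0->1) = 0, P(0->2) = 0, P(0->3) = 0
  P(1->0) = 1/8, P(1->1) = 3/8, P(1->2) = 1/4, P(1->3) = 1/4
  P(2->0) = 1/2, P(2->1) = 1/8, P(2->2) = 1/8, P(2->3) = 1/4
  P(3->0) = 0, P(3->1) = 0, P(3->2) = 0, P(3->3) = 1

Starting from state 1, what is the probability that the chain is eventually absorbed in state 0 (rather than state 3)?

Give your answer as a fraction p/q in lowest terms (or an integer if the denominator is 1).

Let a_i = P(absorbed in 0 | start in state i).
Boundary conditions: a_0 = 1, a_3 = 0.
For each transient state i, a_i = sum_j P(i->j) * a_j:
  a_1 = 1/8*a_0 + 3/8*a_1 + 1/4*a_2 + 1/4*a_3
  a_2 = 1/2*a_0 + 1/8*a_1 + 1/8*a_2 + 1/4*a_3

Substituting a_0 = 1 and a_3 = 0, rearrange to (I - Q) a = r where r[i] = P(i -> 0):
  [5/8, -1/4] . (a_1, a_2) = 1/8
  [-1/8, 7/8] . (a_1, a_2) = 1/2

Solving yields:
  a_1 = 5/11
  a_2 = 7/11

Starting state is 1, so the absorption probability is a_1 = 5/11.

Answer: 5/11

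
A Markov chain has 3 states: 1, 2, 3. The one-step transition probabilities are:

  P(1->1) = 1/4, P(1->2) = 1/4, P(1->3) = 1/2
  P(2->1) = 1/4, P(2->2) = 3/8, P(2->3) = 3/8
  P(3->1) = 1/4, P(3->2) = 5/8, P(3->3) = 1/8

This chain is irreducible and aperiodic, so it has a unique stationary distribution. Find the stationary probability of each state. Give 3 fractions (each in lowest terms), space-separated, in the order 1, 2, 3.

The stationary distribution satisfies pi = pi * P, i.e.:
  pi_1 = 1/4*pi_1 + 1/4*pi_2 + 1/4*pi_3
  pi_2 = 1/4*pi_1 + 3/8*pi_2 + 5/8*pi_3
  pi_3 = 1/2*pi_1 + 3/8*pi_2 + 1/8*pi_3
with normalization: pi_1 + pi_2 + pi_3 = 1.

Using the first 2 balance equations plus normalization, the linear system A*pi = b is:
  [-3/4, 1/4, 1/4] . pi = 0
  [1/4, -5/8, 5/8] . pi = 0
  [1, 1, 1] . pi = 1

Solving yields:
  pi_1 = 1/4
  pi_2 = 17/40
  pi_3 = 13/40

Verification (pi * P):
  1/4*1/4 + 17/40*1/4 + 13/40*1/4 = 1/4 = pi_1  (ok)
  1/4*1/4 + 17/40*3/8 + 13/40*5/8 = 17/40 = pi_2  (ok)
  1/4*1/2 + 17/40*3/8 + 13/40*1/8 = 13/40 = pi_3  (ok)

Answer: 1/4 17/40 13/40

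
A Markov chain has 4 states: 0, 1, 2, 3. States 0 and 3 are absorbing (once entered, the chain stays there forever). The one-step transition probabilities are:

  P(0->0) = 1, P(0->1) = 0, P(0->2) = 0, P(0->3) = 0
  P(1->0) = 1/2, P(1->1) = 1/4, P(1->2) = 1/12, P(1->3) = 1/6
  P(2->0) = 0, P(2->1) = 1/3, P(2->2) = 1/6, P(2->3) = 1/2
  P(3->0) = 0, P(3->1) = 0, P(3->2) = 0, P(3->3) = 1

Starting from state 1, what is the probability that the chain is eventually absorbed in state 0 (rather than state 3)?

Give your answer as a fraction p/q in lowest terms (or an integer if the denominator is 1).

Answer: 30/43

Derivation:
Let a_i = P(absorbed in 0 | start in state i).
Boundary conditions: a_0 = 1, a_3 = 0.
For each transient state i, a_i = sum_j P(i->j) * a_j:
  a_1 = 1/2*a_0 + 1/4*a_1 + 1/12*a_2 + 1/6*a_3
  a_2 = 0*a_0 + 1/3*a_1 + 1/6*a_2 + 1/2*a_3

Substituting a_0 = 1 and a_3 = 0, rearrange to (I - Q) a = r where r[i] = P(i -> 0):
  [3/4, -1/12] . (a_1, a_2) = 1/2
  [-1/3, 5/6] . (a_1, a_2) = 0

Solving yields:
  a_1 = 30/43
  a_2 = 12/43

Starting state is 1, so the absorption probability is a_1 = 30/43.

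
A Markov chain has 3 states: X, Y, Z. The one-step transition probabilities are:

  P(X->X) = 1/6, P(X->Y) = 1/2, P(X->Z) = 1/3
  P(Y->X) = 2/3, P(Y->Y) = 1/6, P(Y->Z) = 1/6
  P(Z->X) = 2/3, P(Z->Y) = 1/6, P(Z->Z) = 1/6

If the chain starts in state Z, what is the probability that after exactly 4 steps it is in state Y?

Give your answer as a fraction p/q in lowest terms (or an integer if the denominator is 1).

Computing P^4 by repeated multiplication:
P^1 =
  X: [1/6, 1/2, 1/3]
  Y: [2/3, 1/6, 1/6]
  Z: [2/3, 1/6, 1/6]
P^2 =
  X: [7/12, 2/9, 7/36]
  Y: [1/3, 7/18, 5/18]
  Z: [1/3, 7/18, 5/18]
P^3 =
  X: [3/8, 13/36, 19/72]
  Y: [1/2, 5/18, 2/9]
  Z: [1/2, 5/18, 2/9]
P^4 =
  X: [23/48, 7/24, 11/48]
  Y: [5/12, 1/3, 1/4]
  Z: [5/12, 1/3, 1/4]

(P^4)[Z -> Y] = 1/3

Answer: 1/3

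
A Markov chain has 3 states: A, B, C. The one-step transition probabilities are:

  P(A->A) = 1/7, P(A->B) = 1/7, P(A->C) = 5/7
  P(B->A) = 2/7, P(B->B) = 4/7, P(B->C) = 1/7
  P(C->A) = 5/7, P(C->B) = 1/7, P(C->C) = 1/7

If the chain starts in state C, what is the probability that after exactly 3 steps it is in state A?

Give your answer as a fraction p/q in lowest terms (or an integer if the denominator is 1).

Answer: 167/343

Derivation:
Computing P^3 by repeated multiplication:
P^1 =
  A: [1/7, 1/7, 5/7]
  B: [2/7, 4/7, 1/7]
  C: [5/7, 1/7, 1/7]
P^2 =
  A: [4/7, 10/49, 11/49]
  B: [15/49, 19/49, 15/49]
  C: [12/49, 10/49, 27/49]
P^3 =
  A: [103/343, 79/343, 23/49]
  B: [128/343, 106/343, 109/343]
  C: [167/343, 79/343, 97/343]

(P^3)[C -> A] = 167/343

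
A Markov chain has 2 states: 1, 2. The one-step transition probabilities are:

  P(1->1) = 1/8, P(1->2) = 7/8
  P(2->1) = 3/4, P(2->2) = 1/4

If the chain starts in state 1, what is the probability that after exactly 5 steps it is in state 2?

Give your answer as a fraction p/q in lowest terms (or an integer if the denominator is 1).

Answer: 19327/32768

Derivation:
Computing P^5 by repeated multiplication:
P^1 =
  1: [1/8, 7/8]
  2: [3/4, 1/4]
P^2 =
  1: [43/64, 21/64]
  2: [9/32, 23/32]
P^3 =
  1: [169/512, 343/512]
  2: [147/256, 109/256]
P^4 =
  1: [2227/4096, 1869/4096]
  2: [801/2048, 1247/2048]
P^5 =
  1: [13441/32768, 19327/32768]
  2: [8283/16384, 8101/16384]

(P^5)[1 -> 2] = 19327/32768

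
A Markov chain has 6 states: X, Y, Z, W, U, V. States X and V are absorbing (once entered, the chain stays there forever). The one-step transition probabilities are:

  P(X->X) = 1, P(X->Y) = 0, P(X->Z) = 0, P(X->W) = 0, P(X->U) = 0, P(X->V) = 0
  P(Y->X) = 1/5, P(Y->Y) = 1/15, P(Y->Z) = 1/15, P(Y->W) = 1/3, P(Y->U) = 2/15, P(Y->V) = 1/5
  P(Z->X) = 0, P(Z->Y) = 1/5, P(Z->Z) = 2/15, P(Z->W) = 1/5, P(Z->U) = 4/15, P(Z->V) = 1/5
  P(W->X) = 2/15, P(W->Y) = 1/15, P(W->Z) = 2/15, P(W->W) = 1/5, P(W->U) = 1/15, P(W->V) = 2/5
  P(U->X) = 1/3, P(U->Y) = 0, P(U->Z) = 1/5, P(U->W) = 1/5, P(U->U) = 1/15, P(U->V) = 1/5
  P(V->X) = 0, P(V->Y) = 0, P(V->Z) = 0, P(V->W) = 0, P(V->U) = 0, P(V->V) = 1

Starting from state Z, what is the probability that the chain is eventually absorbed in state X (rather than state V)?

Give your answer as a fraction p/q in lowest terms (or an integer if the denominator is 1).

Let a_i = P(absorbed in X | start in state i).
Boundary conditions: a_X = 1, a_V = 0.
For each transient state i, a_i = sum_j P(i->j) * a_j:
  a_Y = 1/5*a_X + 1/15*a_Y + 1/15*a_Z + 1/3*a_W + 2/15*a_U + 1/5*a_V
  a_Z = 0*a_X + 1/5*a_Y + 2/15*a_Z + 1/5*a_W + 4/15*a_U + 1/5*a_V
  a_W = 2/15*a_X + 1/15*a_Y + 2/15*a_Z + 1/5*a_W + 1/15*a_U + 2/5*a_V
  a_U = 1/3*a_X + 0*a_Y + 1/5*a_Z + 1/5*a_W + 1/15*a_U + 1/5*a_V

Substituting a_X = 1 and a_V = 0, rearrange to (I - Q) a = r where r[i] = P(i -> X):
  [14/15, -1/15, -1/3, -2/15] . (a_Y, a_Z, a_W, a_U) = 1/5
  [-1/5, 13/15, -1/5, -4/15] . (a_Y, a_Z, a_W, a_U) = 0
  [-1/15, -2/15, 4/5, -1/15] . (a_Y, a_Z, a_W, a_U) = 2/15
  [0, -1/5, -1/5, 14/15] . (a_Y, a_Z, a_W, a_U) = 1/3

Solving yields:
  a_Y = 2483/6041
  a_Z = 3775/12082
  a_W = 3547/12082
  a_U = 2942/6041

Starting state is Z, so the absorption probability is a_Z = 3775/12082.

Answer: 3775/12082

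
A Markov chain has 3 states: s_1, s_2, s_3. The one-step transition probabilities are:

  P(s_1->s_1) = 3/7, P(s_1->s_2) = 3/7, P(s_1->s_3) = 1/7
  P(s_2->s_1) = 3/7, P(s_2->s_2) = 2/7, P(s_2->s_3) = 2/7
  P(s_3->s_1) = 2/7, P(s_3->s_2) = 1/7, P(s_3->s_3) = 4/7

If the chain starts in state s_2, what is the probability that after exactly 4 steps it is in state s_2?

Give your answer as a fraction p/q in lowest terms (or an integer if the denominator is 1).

Computing P^4 by repeated multiplication:
P^1 =
  s_1: [3/7, 3/7, 1/7]
  s_2: [3/7, 2/7, 2/7]
  s_3: [2/7, 1/7, 4/7]
P^2 =
  s_1: [20/49, 16/49, 13/49]
  s_2: [19/49, 15/49, 15/49]
  s_3: [17/49, 12/49, 20/49]
P^3 =
  s_1: [134/343, 15/49, 104/343]
  s_2: [132/343, 102/343, 109/343]
  s_3: [127/343, 95/343, 121/343]
P^4 =
  s_1: [925/2401, 716/2401, 760/2401]
  s_2: [920/2401, 709/2401, 772/2401]
  s_3: [908/2401, 692/2401, 801/2401]

(P^4)[s_2 -> s_2] = 709/2401

Answer: 709/2401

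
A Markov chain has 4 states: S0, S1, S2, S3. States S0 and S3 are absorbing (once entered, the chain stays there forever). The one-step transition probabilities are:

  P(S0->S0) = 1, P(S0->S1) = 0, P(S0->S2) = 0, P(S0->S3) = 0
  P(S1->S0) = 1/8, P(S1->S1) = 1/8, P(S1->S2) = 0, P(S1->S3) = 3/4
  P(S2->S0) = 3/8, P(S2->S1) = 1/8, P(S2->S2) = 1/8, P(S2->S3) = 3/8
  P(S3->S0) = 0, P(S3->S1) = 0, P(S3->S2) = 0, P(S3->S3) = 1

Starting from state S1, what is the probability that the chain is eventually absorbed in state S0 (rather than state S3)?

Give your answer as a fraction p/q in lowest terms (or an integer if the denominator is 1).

Let a_i = P(absorbed in S0 | start in state i).
Boundary conditions: a_S0 = 1, a_S3 = 0.
For each transient state i, a_i = sum_j P(i->j) * a_j:
  a_S1 = 1/8*a_S0 + 1/8*a_S1 + 0*a_S2 + 3/4*a_S3
  a_S2 = 3/8*a_S0 + 1/8*a_S1 + 1/8*a_S2 + 3/8*a_S3

Substituting a_S0 = 1 and a_S3 = 0, rearrange to (I - Q) a = r where r[i] = P(i -> S0):
  [7/8, 0] . (a_S1, a_S2) = 1/8
  [-1/8, 7/8] . (a_S1, a_S2) = 3/8

Solving yields:
  a_S1 = 1/7
  a_S2 = 22/49

Starting state is S1, so the absorption probability is a_S1 = 1/7.

Answer: 1/7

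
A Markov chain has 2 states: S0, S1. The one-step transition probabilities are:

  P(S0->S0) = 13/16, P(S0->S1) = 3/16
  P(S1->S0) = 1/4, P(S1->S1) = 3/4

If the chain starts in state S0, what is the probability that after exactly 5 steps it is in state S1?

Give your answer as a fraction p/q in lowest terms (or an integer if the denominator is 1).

Answer: 424083/1048576

Derivation:
Computing P^5 by repeated multiplication:
P^1 =
  S0: [13/16, 3/16]
  S1: [1/4, 3/4]
P^2 =
  S0: [181/256, 75/256]
  S1: [25/64, 39/64]
P^3 =
  S0: [2653/4096, 1443/4096]
  S1: [481/1024, 543/1024]
P^4 =
  S0: [40261/65536, 25275/65536]
  S1: [8425/16384, 7959/16384]
P^5 =
  S0: [624493/1048576, 424083/1048576]
  S1: [141361/262144, 120783/262144]

(P^5)[S0 -> S1] = 424083/1048576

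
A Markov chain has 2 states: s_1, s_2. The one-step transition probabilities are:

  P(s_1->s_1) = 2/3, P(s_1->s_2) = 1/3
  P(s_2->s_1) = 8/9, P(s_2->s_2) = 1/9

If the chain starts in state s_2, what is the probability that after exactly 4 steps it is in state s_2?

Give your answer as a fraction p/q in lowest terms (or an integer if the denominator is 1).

Answer: 1801/6561

Derivation:
Computing P^4 by repeated multiplication:
P^1 =
  s_1: [2/3, 1/3]
  s_2: [8/9, 1/9]
P^2 =
  s_1: [20/27, 7/27]
  s_2: [56/81, 25/81]
P^3 =
  s_1: [176/243, 67/243]
  s_2: [536/729, 193/729]
P^4 =
  s_1: [1592/2187, 595/2187]
  s_2: [4760/6561, 1801/6561]

(P^4)[s_2 -> s_2] = 1801/6561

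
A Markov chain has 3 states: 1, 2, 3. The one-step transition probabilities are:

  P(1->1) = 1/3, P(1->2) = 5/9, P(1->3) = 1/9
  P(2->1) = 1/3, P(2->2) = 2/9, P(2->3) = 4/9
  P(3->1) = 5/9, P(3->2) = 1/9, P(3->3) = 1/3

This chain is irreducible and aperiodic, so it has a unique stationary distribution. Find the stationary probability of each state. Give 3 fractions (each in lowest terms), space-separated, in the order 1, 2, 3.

The stationary distribution satisfies pi = pi * P, i.e.:
  pi_1 = 1/3*pi_1 + 1/3*pi_2 + 5/9*pi_3
  pi_2 = 5/9*pi_1 + 2/9*pi_2 + 1/9*pi_3
  pi_3 = 1/9*pi_1 + 4/9*pi_2 + 1/3*pi_3
with normalization: pi_1 + pi_2 + pi_3 = 1.

Using the first 2 balance equations plus normalization, the linear system A*pi = b is:
  [-2/3, 1/3, 5/9] . pi = 0
  [5/9, -7/9, 1/9] . pi = 0
  [1, 1, 1] . pi = 1

Solving yields:
  pi_1 = 19/48
  pi_2 = 31/96
  pi_3 = 9/32

Verification (pi * P):
  19/48*1/3 + 31/96*1/3 + 9/32*5/9 = 19/48 = pi_1  (ok)
  19/48*5/9 + 31/96*2/9 + 9/32*1/9 = 31/96 = pi_2  (ok)
  19/48*1/9 + 31/96*4/9 + 9/32*1/3 = 9/32 = pi_3  (ok)

Answer: 19/48 31/96 9/32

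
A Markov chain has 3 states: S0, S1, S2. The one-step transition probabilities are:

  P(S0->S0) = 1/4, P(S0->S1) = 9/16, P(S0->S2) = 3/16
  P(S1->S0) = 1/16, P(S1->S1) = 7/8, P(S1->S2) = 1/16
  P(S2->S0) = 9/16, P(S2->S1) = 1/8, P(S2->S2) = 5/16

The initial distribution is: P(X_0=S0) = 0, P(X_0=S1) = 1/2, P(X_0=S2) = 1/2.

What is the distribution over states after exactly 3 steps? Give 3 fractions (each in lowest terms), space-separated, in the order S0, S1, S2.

Answer: 725/4096 2853/4096 259/2048

Derivation:
Propagating the distribution step by step (d_{t+1} = d_t * P):
d_0 = (S0=0, S1=1/2, S2=1/2)
  d_1[S0] = 0*1/4 + 1/2*1/16 + 1/2*9/16 = 5/16
  d_1[S1] = 0*9/16 + 1/2*7/8 + 1/2*1/8 = 1/2
  d_1[S2] = 0*3/16 + 1/2*1/16 + 1/2*5/16 = 3/16
d_1 = (S0=5/16, S1=1/2, S2=3/16)
  d_2[S0] = 5/16*1/4 + 1/2*1/16 + 3/16*9/16 = 55/256
  d_2[S1] = 5/16*9/16 + 1/2*7/8 + 3/16*1/8 = 163/256
  d_2[S2] = 5/16*3/16 + 1/2*1/16 + 3/16*5/16 = 19/128
d_2 = (S0=55/256, S1=163/256, S2=19/128)
  d_3[S0] = 55/256*1/4 + 163/256*1/16 + 19/128*9/16 = 725/4096
  d_3[S1] = 55/256*9/16 + 163/256*7/8 + 19/128*1/8 = 2853/4096
  d_3[S2] = 55/256*3/16 + 163/256*1/16 + 19/128*5/16 = 259/2048
d_3 = (S0=725/4096, S1=2853/4096, S2=259/2048)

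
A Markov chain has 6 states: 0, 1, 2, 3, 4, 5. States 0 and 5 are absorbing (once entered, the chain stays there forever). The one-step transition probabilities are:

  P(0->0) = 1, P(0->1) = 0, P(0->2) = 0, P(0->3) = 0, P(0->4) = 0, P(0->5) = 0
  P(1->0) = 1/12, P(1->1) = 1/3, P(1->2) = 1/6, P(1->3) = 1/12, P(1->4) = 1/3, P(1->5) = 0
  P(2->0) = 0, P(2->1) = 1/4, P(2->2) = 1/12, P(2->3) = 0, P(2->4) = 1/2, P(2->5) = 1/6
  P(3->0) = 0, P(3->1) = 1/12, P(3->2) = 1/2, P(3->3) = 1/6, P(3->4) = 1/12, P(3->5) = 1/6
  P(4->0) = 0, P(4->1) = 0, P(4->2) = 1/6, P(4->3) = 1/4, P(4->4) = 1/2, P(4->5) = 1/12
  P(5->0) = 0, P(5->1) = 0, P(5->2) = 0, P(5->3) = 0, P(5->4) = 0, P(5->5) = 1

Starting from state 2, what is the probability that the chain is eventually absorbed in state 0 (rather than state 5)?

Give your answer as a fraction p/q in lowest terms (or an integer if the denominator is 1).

Answer: 9/98

Derivation:
Let a_i = P(absorbed in 0 | start in state i).
Boundary conditions: a_0 = 1, a_5 = 0.
For each transient state i, a_i = sum_j P(i->j) * a_j:
  a_1 = 1/12*a_0 + 1/3*a_1 + 1/6*a_2 + 1/12*a_3 + 1/3*a_4 + 0*a_5
  a_2 = 0*a_0 + 1/4*a_1 + 1/12*a_2 + 0*a_3 + 1/2*a_4 + 1/6*a_5
  a_3 = 0*a_0 + 1/12*a_1 + 1/2*a_2 + 1/6*a_3 + 1/12*a_4 + 1/6*a_5
  a_4 = 0*a_0 + 0*a_1 + 1/6*a_2 + 1/4*a_3 + 1/2*a_4 + 1/12*a_5

Substituting a_0 = 1 and a_5 = 0, rearrange to (I - Q) a = r where r[i] = P(i -> 0):
  [2/3, -1/6, -1/12, -1/3] . (a_1, a_2, a_3, a_4) = 1/12
  [-1/4, 11/12, 0, -1/2] . (a_1, a_2, a_3, a_4) = 0
  [-1/12, -1/2, 5/6, -1/12] . (a_1, a_2, a_3, a_4) = 0
  [0, -1/6, -1/4, 1/2] . (a_1, a_2, a_3, a_4) = 0

Solving yields:
  a_1 = 19/98
  a_2 = 9/98
  a_3 = 4/49
  a_4 = 1/14

Starting state is 2, so the absorption probability is a_2 = 9/98.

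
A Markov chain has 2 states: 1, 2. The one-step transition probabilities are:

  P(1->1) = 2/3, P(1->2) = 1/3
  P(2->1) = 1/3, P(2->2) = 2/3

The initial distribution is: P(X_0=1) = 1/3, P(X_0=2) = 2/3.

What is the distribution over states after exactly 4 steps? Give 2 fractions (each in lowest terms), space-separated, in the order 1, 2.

Answer: 121/243 122/243

Derivation:
Propagating the distribution step by step (d_{t+1} = d_t * P):
d_0 = (1=1/3, 2=2/3)
  d_1[1] = 1/3*2/3 + 2/3*1/3 = 4/9
  d_1[2] = 1/3*1/3 + 2/3*2/3 = 5/9
d_1 = (1=4/9, 2=5/9)
  d_2[1] = 4/9*2/3 + 5/9*1/3 = 13/27
  d_2[2] = 4/9*1/3 + 5/9*2/3 = 14/27
d_2 = (1=13/27, 2=14/27)
  d_3[1] = 13/27*2/3 + 14/27*1/3 = 40/81
  d_3[2] = 13/27*1/3 + 14/27*2/3 = 41/81
d_3 = (1=40/81, 2=41/81)
  d_4[1] = 40/81*2/3 + 41/81*1/3 = 121/243
  d_4[2] = 40/81*1/3 + 41/81*2/3 = 122/243
d_4 = (1=121/243, 2=122/243)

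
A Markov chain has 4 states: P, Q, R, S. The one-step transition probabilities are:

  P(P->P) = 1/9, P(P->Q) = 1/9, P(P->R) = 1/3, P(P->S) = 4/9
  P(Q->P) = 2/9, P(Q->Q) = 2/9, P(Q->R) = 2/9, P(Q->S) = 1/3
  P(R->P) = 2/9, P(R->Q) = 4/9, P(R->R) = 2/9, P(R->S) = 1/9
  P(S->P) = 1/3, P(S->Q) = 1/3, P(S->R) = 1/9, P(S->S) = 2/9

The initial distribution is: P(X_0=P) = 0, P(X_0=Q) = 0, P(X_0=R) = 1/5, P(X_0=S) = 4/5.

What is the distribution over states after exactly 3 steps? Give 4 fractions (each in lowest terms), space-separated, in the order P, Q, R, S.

Propagating the distribution step by step (d_{t+1} = d_t * P):
d_0 = (P=0, Q=0, R=1/5, S=4/5)
  d_1[P] = 0*1/9 + 0*2/9 + 1/5*2/9 + 4/5*1/3 = 14/45
  d_1[Q] = 0*1/9 + 0*2/9 + 1/5*4/9 + 4/5*1/3 = 16/45
  d_1[R] = 0*1/3 + 0*2/9 + 1/5*2/9 + 4/5*1/9 = 2/15
  d_1[S] = 0*4/9 + 0*1/3 + 1/5*1/9 + 4/5*2/9 = 1/5
d_1 = (P=14/45, Q=16/45, R=2/15, S=1/5)
  d_2[P] = 14/45*1/9 + 16/45*2/9 + 2/15*2/9 + 1/5*1/3 = 17/81
  d_2[Q] = 14/45*1/9 + 16/45*2/9 + 2/15*4/9 + 1/5*1/3 = 97/405
  d_2[R] = 14/45*1/3 + 16/45*2/9 + 2/15*2/9 + 1/5*1/9 = 19/81
  d_2[S] = 14/45*4/9 + 16/45*1/3 + 2/15*1/9 + 1/5*2/9 = 128/405
d_2 = (P=17/81, Q=97/405, R=19/81, S=128/405)
  d_3[P] = 17/81*1/9 + 97/405*2/9 + 19/81*2/9 + 128/405*1/3 = 853/3645
  d_3[Q] = 17/81*1/9 + 97/405*2/9 + 19/81*4/9 + 128/405*1/3 = 1043/3645
  d_3[R] = 17/81*1/3 + 97/405*2/9 + 19/81*2/9 + 128/405*1/9 = 767/3645
  d_3[S] = 17/81*4/9 + 97/405*1/3 + 19/81*1/9 + 128/405*2/9 = 982/3645
d_3 = (P=853/3645, Q=1043/3645, R=767/3645, S=982/3645)

Answer: 853/3645 1043/3645 767/3645 982/3645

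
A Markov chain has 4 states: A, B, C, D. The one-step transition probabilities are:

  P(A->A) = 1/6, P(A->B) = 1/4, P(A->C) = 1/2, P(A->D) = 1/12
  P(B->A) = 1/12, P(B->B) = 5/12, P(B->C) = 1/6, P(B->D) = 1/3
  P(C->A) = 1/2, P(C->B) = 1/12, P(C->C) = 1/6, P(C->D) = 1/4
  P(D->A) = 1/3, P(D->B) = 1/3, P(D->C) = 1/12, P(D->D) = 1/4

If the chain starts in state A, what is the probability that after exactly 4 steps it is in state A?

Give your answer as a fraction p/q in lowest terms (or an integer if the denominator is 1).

Computing P^4 by repeated multiplication:
P^1 =
  A: [1/6, 1/4, 1/2, 1/12]
  B: [1/12, 5/12, 1/6, 1/3]
  C: [1/2, 1/12, 1/6, 1/4]
  D: [1/3, 1/3, 1/12, 1/4]
P^2 =
  A: [47/144, 31/144, 31/144, 35/144]
  B: [35/144, 23/72, 1/6, 13/48]
  C: [37/144, 37/144, 5/16, 25/144]
  D: [5/24, 5/16, 37/144, 2/9]
P^3 =
  A: [451/1728, 467/1728, 49/192, 41/192]
  B: [13/54, 515/1728, 389/1728, 17/72]
  C: [481/1728, 49/192, 137/576, 395/1728]
  D: [455/1728, 5/18, 47/216, 139/576]
P^4 =
  A: [5491/20736, 5605/20736, 4891/20736, 1583/6912]
  B: [1771/6912, 487/1728, 589/2592, 4867/20736]
  C: [5449/20736, 5639/20736, 4985/20736, 4663/20736]
  D: [2657/10368, 5809/20736, 4859/20736, 2377/10368]

(P^4)[A -> A] = 5491/20736

Answer: 5491/20736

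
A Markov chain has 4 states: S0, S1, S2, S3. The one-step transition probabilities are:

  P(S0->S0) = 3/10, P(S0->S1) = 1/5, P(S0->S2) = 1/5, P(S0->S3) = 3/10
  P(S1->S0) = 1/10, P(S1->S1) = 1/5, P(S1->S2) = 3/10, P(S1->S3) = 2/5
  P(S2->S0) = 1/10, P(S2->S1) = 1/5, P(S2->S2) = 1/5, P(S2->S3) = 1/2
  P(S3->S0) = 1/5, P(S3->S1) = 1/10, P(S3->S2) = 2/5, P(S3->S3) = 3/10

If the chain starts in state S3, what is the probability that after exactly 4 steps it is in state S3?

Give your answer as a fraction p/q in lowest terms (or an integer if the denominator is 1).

Computing P^4 by repeated multiplication:
P^1 =
  S0: [3/10, 1/5, 1/5, 3/10]
  S1: [1/10, 1/5, 3/10, 2/5]
  S2: [1/10, 1/5, 1/5, 1/2]
  S3: [1/5, 1/10, 2/5, 3/10]
P^2 =
  S0: [19/100, 17/100, 7/25, 9/25]
  S1: [4/25, 4/25, 3/10, 19/50]
  S2: [17/100, 3/20, 8/25, 9/25]
  S3: [17/100, 17/100, 27/100, 39/100]
P^3 =
  S0: [87/500, 41/250, 289/1000, 373/1000]
  S1: [17/100, 81/500, 73/250, 47/125]
  S2: [17/100, 41/250, 287/1000, 379/1000]
  S3: [173/1000, 161/1000, 59/200, 371/1000]
P^4 =
  S0: [1721/10000, 1627/10000, 291/1000, 1871/5000]
  S1: [429/2500, 203/1250, 1457/5000, 1873/5000]
  S2: [1719/10000, 1621/10000, 1461/5000, 1869/5000]
  S3: [1717/10000, 1629/10000, 2903/10000, 3751/10000]

(P^4)[S3 -> S3] = 3751/10000

Answer: 3751/10000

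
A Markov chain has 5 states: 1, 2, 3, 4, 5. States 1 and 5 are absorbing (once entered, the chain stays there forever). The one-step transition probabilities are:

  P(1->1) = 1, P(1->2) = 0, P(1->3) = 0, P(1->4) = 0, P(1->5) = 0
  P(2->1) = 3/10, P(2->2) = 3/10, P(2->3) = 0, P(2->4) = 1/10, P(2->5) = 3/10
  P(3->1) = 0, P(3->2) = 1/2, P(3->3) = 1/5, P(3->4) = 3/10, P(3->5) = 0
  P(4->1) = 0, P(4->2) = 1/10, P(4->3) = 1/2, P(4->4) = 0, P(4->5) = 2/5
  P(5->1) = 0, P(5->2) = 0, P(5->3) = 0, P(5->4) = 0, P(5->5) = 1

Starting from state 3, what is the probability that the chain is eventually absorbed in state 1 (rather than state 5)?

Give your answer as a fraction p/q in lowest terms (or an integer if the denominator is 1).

Let a_i = P(absorbed in 1 | start in state i).
Boundary conditions: a_1 = 1, a_5 = 0.
For each transient state i, a_i = sum_j P(i->j) * a_j:
  a_2 = 3/10*a_1 + 3/10*a_2 + 0*a_3 + 1/10*a_4 + 3/10*a_5
  a_3 = 0*a_1 + 1/2*a_2 + 1/5*a_3 + 3/10*a_4 + 0*a_5
  a_4 = 0*a_1 + 1/10*a_2 + 1/2*a_3 + 0*a_4 + 2/5*a_5

Substituting a_1 = 1 and a_5 = 0, rearrange to (I - Q) a = r where r[i] = P(i -> 1):
  [7/10, 0, -1/10] . (a_2, a_3, a_4) = 3/10
  [-1/2, 4/5, -3/10] . (a_2, a_3, a_4) = 0
  [-1/10, -1/2, 1] . (a_2, a_3, a_4) = 0

Solving yields:
  a_2 = 195/422
  a_3 = 159/422
  a_4 = 99/422

Starting state is 3, so the absorption probability is a_3 = 159/422.

Answer: 159/422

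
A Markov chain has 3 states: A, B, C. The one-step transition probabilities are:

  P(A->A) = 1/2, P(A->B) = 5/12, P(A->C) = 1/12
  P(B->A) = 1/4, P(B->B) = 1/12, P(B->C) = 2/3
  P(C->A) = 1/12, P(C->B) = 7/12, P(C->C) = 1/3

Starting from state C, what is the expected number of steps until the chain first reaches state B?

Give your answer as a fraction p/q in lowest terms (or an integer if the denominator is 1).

Let h_i = expected steps to first reach B from state i.
Boundary: h_B = 0.
First-step equations for the other states:
  h_A = 1 + 1/2*h_A + 5/12*h_B + 1/12*h_C
  h_C = 1 + 1/12*h_A + 7/12*h_B + 1/3*h_C

Substituting h_B = 0 and rearranging gives the linear system (I - Q) h = 1:
  [1/2, -1/12] . (h_A, h_C) = 1
  [-1/12, 2/3] . (h_A, h_C) = 1

Solving yields:
  h_A = 108/47
  h_C = 84/47

Starting state is C, so the expected hitting time is h_C = 84/47.

Answer: 84/47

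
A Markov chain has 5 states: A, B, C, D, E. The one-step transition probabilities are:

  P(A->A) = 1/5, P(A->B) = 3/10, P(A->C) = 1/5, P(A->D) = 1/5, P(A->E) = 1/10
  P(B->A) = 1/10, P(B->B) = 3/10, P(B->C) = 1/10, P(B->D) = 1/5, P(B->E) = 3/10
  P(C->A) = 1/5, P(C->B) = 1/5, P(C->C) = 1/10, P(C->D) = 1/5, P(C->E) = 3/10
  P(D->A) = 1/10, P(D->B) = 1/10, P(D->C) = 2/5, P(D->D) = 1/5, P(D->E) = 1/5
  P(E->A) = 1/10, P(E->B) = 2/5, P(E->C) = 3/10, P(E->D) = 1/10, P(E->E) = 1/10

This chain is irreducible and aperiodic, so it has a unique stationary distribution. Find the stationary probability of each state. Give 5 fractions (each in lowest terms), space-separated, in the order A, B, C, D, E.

Answer: 84/625 2811/10625 131/625 1899/10625 452/2125

Derivation:
The stationary distribution satisfies pi = pi * P, i.e.:
  pi_A = 1/5*pi_A + 1/10*pi_B + 1/5*pi_C + 1/10*pi_D + 1/10*pi_E
  pi_B = 3/10*pi_A + 3/10*pi_B + 1/5*pi_C + 1/10*pi_D + 2/5*pi_E
  pi_C = 1/5*pi_A + 1/10*pi_B + 1/10*pi_C + 2/5*pi_D + 3/10*pi_E
  pi_D = 1/5*pi_A + 1/5*pi_B + 1/5*pi_C + 1/5*pi_D + 1/10*pi_E
  pi_E = 1/10*pi_A + 3/10*pi_B + 3/10*pi_C + 1/5*pi_D + 1/10*pi_E
with normalization: pi_A + pi_B + pi_C + pi_D + pi_E = 1.

Using the first 4 balance equations plus normalization, the linear system A*pi = b is:
  [-4/5, 1/10, 1/5, 1/10, 1/10] . pi = 0
  [3/10, -7/10, 1/5, 1/10, 2/5] . pi = 0
  [1/5, 1/10, -9/10, 2/5, 3/10] . pi = 0
  [1/5, 1/5, 1/5, -4/5, 1/10] . pi = 0
  [1, 1, 1, 1, 1] . pi = 1

Solving yields:
  pi_A = 84/625
  pi_B = 2811/10625
  pi_C = 131/625
  pi_D = 1899/10625
  pi_E = 452/2125

Verification (pi * P):
  84/625*1/5 + 2811/10625*1/10 + 131/625*1/5 + 1899/10625*1/10 + 452/2125*1/10 = 84/625 = pi_A  (ok)
  84/625*3/10 + 2811/10625*3/10 + 131/625*1/5 + 1899/10625*1/10 + 452/2125*2/5 = 2811/10625 = pi_B  (ok)
  84/625*1/5 + 2811/10625*1/10 + 131/625*1/10 + 1899/10625*2/5 + 452/2125*3/10 = 131/625 = pi_C  (ok)
  84/625*1/5 + 2811/10625*1/5 + 131/625*1/5 + 1899/10625*1/5 + 452/2125*1/10 = 1899/10625 = pi_D  (ok)
  84/625*1/10 + 2811/10625*3/10 + 131/625*3/10 + 1899/10625*1/5 + 452/2125*1/10 = 452/2125 = pi_E  (ok)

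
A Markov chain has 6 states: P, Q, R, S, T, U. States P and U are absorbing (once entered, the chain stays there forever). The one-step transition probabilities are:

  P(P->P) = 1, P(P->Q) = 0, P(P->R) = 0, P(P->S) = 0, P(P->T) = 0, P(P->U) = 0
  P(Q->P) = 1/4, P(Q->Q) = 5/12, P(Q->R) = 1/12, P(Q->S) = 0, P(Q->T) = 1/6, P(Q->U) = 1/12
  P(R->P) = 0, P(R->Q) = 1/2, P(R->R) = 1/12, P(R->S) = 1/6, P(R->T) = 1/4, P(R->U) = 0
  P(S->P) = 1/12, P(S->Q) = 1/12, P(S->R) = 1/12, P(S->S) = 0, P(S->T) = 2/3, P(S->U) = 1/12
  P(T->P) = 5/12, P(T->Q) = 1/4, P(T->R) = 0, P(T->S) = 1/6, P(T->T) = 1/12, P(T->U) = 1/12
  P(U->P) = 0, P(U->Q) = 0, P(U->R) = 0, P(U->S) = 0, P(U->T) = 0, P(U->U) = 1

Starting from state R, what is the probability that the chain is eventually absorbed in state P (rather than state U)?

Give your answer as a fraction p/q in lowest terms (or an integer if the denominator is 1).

Answer: 169/219

Derivation:
Let a_i = P(absorbed in P | start in state i).
Boundary conditions: a_P = 1, a_U = 0.
For each transient state i, a_i = sum_j P(i->j) * a_j:
  a_Q = 1/4*a_P + 5/12*a_Q + 1/12*a_R + 0*a_S + 1/6*a_T + 1/12*a_U
  a_R = 0*a_P + 1/2*a_Q + 1/12*a_R + 1/6*a_S + 1/4*a_T + 0*a_U
  a_S = 1/12*a_P + 1/12*a_Q + 1/12*a_R + 0*a_S + 2/3*a_T + 1/12*a_U
  a_T = 5/12*a_P + 1/4*a_Q + 0*a_R + 1/6*a_S + 1/12*a_T + 1/12*a_U

Substituting a_P = 1 and a_U = 0, rearrange to (I - Q) a = r where r[i] = P(i -> P):
  [7/12, -1/12, 0, -1/6] . (a_Q, a_R, a_S, a_T) = 1/4
  [-1/2, 11/12, -1/6, -1/4] . (a_Q, a_R, a_S, a_T) = 0
  [-1/12, -1/12, 1, -2/3] . (a_Q, a_R, a_S, a_T) = 1/12
  [-1/4, 0, -1/6, 11/12] . (a_Q, a_R, a_S, a_T) = 5/12

Solving yields:
  a_Q = 56/73
  a_R = 169/219
  a_S = 163/219
  a_T = 175/219

Starting state is R, so the absorption probability is a_R = 169/219.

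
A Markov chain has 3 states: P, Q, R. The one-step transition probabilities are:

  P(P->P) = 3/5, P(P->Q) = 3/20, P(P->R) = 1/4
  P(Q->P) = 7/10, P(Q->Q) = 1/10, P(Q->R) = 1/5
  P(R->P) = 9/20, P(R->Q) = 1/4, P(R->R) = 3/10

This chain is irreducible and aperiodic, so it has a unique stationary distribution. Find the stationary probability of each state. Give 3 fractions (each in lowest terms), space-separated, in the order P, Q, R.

The stationary distribution satisfies pi = pi * P, i.e.:
  pi_P = 3/5*pi_P + 7/10*pi_Q + 9/20*pi_R
  pi_Q = 3/20*pi_P + 1/10*pi_Q + 1/4*pi_R
  pi_R = 1/4*pi_P + 1/5*pi_Q + 3/10*pi_R
with normalization: pi_P + pi_Q + pi_R = 1.

Using the first 2 balance equations plus normalization, the linear system A*pi = b is:
  [-2/5, 7/10, 9/20] . pi = 0
  [3/20, -9/10, 1/4] . pi = 0
  [1, 1, 1] . pi = 1

Solving yields:
  pi_P = 232/401
  pi_Q = 67/401
  pi_R = 102/401

Verification (pi * P):
  232/401*3/5 + 67/401*7/10 + 102/401*9/20 = 232/401 = pi_P  (ok)
  232/401*3/20 + 67/401*1/10 + 102/401*1/4 = 67/401 = pi_Q  (ok)
  232/401*1/4 + 67/401*1/5 + 102/401*3/10 = 102/401 = pi_R  (ok)

Answer: 232/401 67/401 102/401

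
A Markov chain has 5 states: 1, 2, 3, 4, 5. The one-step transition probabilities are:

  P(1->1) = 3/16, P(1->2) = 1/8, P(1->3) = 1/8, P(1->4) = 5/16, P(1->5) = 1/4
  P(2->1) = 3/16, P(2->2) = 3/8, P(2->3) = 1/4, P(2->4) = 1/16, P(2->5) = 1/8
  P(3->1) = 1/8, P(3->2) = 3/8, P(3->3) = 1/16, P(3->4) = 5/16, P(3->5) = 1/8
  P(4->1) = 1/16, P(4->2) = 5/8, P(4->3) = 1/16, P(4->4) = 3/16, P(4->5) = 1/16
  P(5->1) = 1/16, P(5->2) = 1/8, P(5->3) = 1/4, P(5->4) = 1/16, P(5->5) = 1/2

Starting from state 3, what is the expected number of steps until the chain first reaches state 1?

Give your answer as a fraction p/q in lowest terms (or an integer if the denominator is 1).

Let h_i = expected steps to first reach 1 from state i.
Boundary: h_1 = 0.
First-step equations for the other states:
  h_2 = 1 + 3/16*h_1 + 3/8*h_2 + 1/4*h_3 + 1/16*h_4 + 1/8*h_5
  h_3 = 1 + 1/8*h_1 + 3/8*h_2 + 1/16*h_3 + 5/16*h_4 + 1/8*h_5
  h_4 = 1 + 1/16*h_1 + 5/8*h_2 + 1/16*h_3 + 3/16*h_4 + 1/16*h_5
  h_5 = 1 + 1/16*h_1 + 1/8*h_2 + 1/4*h_3 + 1/16*h_4 + 1/2*h_5

Substituting h_1 = 0 and rearranging gives the linear system (I - Q) h = 1:
  [5/8, -1/4, -1/16, -1/8] . (h_2, h_3, h_4, h_5) = 1
  [-3/8, 15/16, -5/16, -1/8] . (h_2, h_3, h_4, h_5) = 1
  [-5/8, -1/16, 13/16, -1/16] . (h_2, h_3, h_4, h_5) = 1
  [-1/8, -1/4, -1/16, 1/2] . (h_2, h_3, h_4, h_5) = 1

Solving yields:
  h_2 = 11120/1517
  h_3 = 11968/1517
  h_4 = 12368/1517
  h_5 = 13344/1517

Starting state is 3, so the expected hitting time is h_3 = 11968/1517.

Answer: 11968/1517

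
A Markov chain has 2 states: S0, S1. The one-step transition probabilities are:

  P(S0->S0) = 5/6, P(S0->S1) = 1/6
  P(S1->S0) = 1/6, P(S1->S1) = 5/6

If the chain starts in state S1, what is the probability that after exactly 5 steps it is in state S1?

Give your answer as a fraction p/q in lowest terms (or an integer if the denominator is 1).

Answer: 275/486

Derivation:
Computing P^5 by repeated multiplication:
P^1 =
  S0: [5/6, 1/6]
  S1: [1/6, 5/6]
P^2 =
  S0: [13/18, 5/18]
  S1: [5/18, 13/18]
P^3 =
  S0: [35/54, 19/54]
  S1: [19/54, 35/54]
P^4 =
  S0: [97/162, 65/162]
  S1: [65/162, 97/162]
P^5 =
  S0: [275/486, 211/486]
  S1: [211/486, 275/486]

(P^5)[S1 -> S1] = 275/486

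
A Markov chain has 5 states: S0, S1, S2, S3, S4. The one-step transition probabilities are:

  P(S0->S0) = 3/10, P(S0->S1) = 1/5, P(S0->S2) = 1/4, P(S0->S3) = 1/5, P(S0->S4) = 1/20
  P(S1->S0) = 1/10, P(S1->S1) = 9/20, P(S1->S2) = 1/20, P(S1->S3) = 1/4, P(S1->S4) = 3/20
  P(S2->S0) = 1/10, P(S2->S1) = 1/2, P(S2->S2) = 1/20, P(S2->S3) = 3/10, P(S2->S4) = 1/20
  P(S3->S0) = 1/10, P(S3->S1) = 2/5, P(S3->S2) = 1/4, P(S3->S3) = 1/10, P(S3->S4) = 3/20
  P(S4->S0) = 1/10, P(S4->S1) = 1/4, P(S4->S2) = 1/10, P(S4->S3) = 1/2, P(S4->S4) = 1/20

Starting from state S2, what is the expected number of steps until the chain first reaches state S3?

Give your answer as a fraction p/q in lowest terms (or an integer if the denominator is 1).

Let h_i = expected steps to first reach S3 from state i.
Boundary: h_S3 = 0.
First-step equations for the other states:
  h_S0 = 1 + 3/10*h_S0 + 1/5*h_S1 + 1/4*h_S2 + 1/5*h_S3 + 1/20*h_S4
  h_S1 = 1 + 1/10*h_S0 + 9/20*h_S1 + 1/20*h_S2 + 1/4*h_S3 + 3/20*h_S4
  h_S2 = 1 + 1/10*h_S0 + 1/2*h_S1 + 1/20*h_S2 + 3/10*h_S3 + 1/20*h_S4
  h_S4 = 1 + 1/10*h_S0 + 1/4*h_S1 + 1/10*h_S2 + 1/2*h_S3 + 1/20*h_S4

Substituting h_S3 = 0 and rearranging gives the linear system (I - Q) h = 1:
  [7/10, -1/5, -1/4, -1/20] . (h_S0, h_S1, h_S2, h_S4) = 1
  [-1/10, 11/20, -1/20, -3/20] . (h_S0, h_S1, h_S2, h_S4) = 1
  [-1/10, -1/2, 19/20, -1/20] . (h_S0, h_S1, h_S2, h_S4) = 1
  [-1/10, -1/4, -1/10, 19/20] . (h_S0, h_S1, h_S2, h_S4) = 1

Solving yields:
  h_S0 = 19170/4901
  h_S1 = 1360/377
  h_S2 = 17200/4901
  h_S4 = 13640/4901

Starting state is S2, so the expected hitting time is h_S2 = 17200/4901.

Answer: 17200/4901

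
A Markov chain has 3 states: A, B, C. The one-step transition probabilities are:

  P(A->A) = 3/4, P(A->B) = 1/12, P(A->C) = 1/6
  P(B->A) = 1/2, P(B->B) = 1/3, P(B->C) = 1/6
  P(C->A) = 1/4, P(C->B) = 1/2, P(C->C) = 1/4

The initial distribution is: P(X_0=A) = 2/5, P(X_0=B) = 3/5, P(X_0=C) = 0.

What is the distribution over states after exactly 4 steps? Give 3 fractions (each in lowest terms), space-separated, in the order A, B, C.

Answer: 10477/17280 1373/6480 1885/10368

Derivation:
Propagating the distribution step by step (d_{t+1} = d_t * P):
d_0 = (A=2/5, B=3/5, C=0)
  d_1[A] = 2/5*3/4 + 3/5*1/2 + 0*1/4 = 3/5
  d_1[B] = 2/5*1/12 + 3/5*1/3 + 0*1/2 = 7/30
  d_1[C] = 2/5*1/6 + 3/5*1/6 + 0*1/4 = 1/6
d_1 = (A=3/5, B=7/30, C=1/6)
  d_2[A] = 3/5*3/4 + 7/30*1/2 + 1/6*1/4 = 73/120
  d_2[B] = 3/5*1/12 + 7/30*1/3 + 1/6*1/2 = 19/90
  d_2[C] = 3/5*1/6 + 7/30*1/6 + 1/6*1/4 = 13/72
d_2 = (A=73/120, B=19/90, C=13/72)
  d_3[A] = 73/120*3/4 + 19/90*1/2 + 13/72*1/4 = 437/720
  d_3[B] = 73/120*1/12 + 19/90*1/3 + 13/72*1/2 = 913/4320
  d_3[C] = 73/120*1/6 + 19/90*1/6 + 13/72*1/4 = 157/864
d_3 = (A=437/720, B=913/4320, C=157/864)
  d_4[A] = 437/720*3/4 + 913/4320*1/2 + 157/864*1/4 = 10477/17280
  d_4[B] = 437/720*1/12 + 913/4320*1/3 + 157/864*1/2 = 1373/6480
  d_4[C] = 437/720*1/6 + 913/4320*1/6 + 157/864*1/4 = 1885/10368
d_4 = (A=10477/17280, B=1373/6480, C=1885/10368)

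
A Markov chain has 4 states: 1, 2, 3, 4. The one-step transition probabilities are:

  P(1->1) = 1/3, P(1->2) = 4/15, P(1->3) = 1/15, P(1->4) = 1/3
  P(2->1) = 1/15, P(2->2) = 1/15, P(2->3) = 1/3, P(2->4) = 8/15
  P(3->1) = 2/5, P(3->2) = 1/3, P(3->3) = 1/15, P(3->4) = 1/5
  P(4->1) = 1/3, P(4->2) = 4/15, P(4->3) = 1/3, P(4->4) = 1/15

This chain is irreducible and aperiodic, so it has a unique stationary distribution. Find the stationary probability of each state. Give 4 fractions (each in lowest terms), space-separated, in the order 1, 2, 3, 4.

The stationary distribution satisfies pi = pi * P, i.e.:
  pi_1 = 1/3*pi_1 + 1/15*pi_2 + 2/5*pi_3 + 1/3*pi_4
  pi_2 = 4/15*pi_1 + 1/15*pi_2 + 1/3*pi_3 + 4/15*pi_4
  pi_3 = 1/15*pi_1 + 1/3*pi_2 + 1/15*pi_3 + 1/3*pi_4
  pi_4 = 1/3*pi_1 + 8/15*pi_2 + 1/5*pi_3 + 1/15*pi_4
with normalization: pi_1 + pi_2 + pi_3 + pi_4 = 1.

Using the first 3 balance equations plus normalization, the linear system A*pi = b is:
  [-2/3, 1/15, 2/5, 1/3] . pi = 0
  [4/15, -14/15, 1/3, 4/15] . pi = 0
  [1/15, 1/3, -14/15, 1/3] . pi = 0
  [1, 1, 1, 1] . pi = 1

Solving yields:
  pi_1 = 738/2593
  pi_2 = 1211/5186
  pi_3 = 527/2593
  pi_4 = 1445/5186

Verification (pi * P):
  738/2593*1/3 + 1211/5186*1/15 + 527/2593*2/5 + 1445/5186*1/3 = 738/2593 = pi_1  (ok)
  738/2593*4/15 + 1211/5186*1/15 + 527/2593*1/3 + 1445/5186*4/15 = 1211/5186 = pi_2  (ok)
  738/2593*1/15 + 1211/5186*1/3 + 527/2593*1/15 + 1445/5186*1/3 = 527/2593 = pi_3  (ok)
  738/2593*1/3 + 1211/5186*8/15 + 527/2593*1/5 + 1445/5186*1/15 = 1445/5186 = pi_4  (ok)

Answer: 738/2593 1211/5186 527/2593 1445/5186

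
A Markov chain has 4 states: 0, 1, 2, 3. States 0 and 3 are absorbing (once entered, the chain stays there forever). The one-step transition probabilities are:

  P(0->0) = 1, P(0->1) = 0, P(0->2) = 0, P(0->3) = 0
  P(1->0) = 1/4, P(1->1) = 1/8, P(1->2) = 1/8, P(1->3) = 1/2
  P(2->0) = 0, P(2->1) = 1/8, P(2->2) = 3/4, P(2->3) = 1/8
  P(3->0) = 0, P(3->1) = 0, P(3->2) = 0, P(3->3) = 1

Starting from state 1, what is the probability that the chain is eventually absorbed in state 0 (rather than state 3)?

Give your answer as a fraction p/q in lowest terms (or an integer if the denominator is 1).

Let a_i = P(absorbed in 0 | start in state i).
Boundary conditions: a_0 = 1, a_3 = 0.
For each transient state i, a_i = sum_j P(i->j) * a_j:
  a_1 = 1/4*a_0 + 1/8*a_1 + 1/8*a_2 + 1/2*a_3
  a_2 = 0*a_0 + 1/8*a_1 + 3/4*a_2 + 1/8*a_3

Substituting a_0 = 1 and a_3 = 0, rearrange to (I - Q) a = r where r[i] = P(i -> 0):
  [7/8, -1/8] . (a_1, a_2) = 1/4
  [-1/8, 1/4] . (a_1, a_2) = 0

Solving yields:
  a_1 = 4/13
  a_2 = 2/13

Starting state is 1, so the absorption probability is a_1 = 4/13.

Answer: 4/13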